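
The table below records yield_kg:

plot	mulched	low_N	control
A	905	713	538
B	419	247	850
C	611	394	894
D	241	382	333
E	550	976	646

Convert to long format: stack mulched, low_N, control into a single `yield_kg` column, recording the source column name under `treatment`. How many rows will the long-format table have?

5 plot values × 3 melted columns = 15 rows.

15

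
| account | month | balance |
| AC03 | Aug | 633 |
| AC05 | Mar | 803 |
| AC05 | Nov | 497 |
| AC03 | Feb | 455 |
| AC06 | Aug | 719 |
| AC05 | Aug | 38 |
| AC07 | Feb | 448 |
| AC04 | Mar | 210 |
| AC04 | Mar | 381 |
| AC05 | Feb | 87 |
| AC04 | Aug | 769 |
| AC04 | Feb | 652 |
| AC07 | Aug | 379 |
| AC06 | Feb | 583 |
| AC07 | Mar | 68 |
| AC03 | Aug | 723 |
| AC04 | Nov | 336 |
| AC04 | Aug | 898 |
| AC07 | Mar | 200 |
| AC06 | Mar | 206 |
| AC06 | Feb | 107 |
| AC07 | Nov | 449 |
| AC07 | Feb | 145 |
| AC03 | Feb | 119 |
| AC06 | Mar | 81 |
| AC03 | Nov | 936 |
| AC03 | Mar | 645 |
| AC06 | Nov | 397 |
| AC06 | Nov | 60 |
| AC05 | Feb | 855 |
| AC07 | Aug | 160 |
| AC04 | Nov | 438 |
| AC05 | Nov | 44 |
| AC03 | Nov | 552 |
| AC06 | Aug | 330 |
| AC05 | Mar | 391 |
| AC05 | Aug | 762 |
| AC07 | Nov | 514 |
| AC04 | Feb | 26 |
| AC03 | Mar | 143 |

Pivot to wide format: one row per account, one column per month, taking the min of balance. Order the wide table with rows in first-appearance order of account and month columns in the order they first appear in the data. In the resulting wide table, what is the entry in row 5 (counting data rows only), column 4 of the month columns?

With rows in first-appearance order of account, row 5 is account=AC04. month columns in first-appearance order: Aug, Mar, Nov, Feb; column 4 is Feb.
Long rows with account=AC04, month=Feb: min(652, 26) = 26.

26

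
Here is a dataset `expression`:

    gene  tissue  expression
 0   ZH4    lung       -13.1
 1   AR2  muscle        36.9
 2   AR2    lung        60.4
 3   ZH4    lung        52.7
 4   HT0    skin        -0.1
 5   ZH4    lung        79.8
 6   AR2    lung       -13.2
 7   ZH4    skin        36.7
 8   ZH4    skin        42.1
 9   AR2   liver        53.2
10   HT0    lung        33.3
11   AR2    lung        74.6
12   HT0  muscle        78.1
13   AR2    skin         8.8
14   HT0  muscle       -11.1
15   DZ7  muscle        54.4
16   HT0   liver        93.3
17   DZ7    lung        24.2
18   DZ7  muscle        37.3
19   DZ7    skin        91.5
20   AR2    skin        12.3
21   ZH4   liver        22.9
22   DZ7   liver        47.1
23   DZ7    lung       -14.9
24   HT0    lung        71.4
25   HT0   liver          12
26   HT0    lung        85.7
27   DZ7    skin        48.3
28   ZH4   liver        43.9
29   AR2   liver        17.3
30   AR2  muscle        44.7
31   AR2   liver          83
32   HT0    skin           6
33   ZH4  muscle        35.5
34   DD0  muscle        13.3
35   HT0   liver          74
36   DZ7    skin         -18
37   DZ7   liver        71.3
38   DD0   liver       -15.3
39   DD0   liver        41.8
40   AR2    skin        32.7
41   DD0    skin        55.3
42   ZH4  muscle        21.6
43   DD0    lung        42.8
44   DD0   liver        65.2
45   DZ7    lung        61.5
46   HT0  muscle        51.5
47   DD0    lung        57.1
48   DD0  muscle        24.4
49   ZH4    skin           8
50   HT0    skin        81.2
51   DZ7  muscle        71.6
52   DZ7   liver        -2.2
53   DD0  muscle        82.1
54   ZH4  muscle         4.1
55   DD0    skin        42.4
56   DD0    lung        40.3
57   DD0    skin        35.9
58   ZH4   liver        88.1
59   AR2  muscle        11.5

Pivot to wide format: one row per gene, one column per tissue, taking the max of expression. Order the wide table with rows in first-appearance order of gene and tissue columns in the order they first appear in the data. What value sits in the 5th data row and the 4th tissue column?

65.2

With rows in first-appearance order of gene, row 5 is gene=DD0. tissue columns in first-appearance order: lung, muscle, skin, liver; column 4 is liver.
Long rows with gene=DD0, tissue=liver: max(-15.3, 41.8, 65.2) = 65.2.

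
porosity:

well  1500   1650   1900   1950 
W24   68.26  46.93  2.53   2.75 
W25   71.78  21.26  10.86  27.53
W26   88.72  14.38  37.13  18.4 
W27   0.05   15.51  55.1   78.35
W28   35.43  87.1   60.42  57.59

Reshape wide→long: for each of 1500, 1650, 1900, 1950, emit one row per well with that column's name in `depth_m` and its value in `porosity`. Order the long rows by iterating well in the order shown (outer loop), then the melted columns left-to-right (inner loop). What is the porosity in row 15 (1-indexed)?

55.1

20 rows total (5 × 4). Row 15: index ⌊(15-1)/4⌋ = 3 into well → W27; (15-1) mod 4 = 2 into the melted columns → 1900.
So row 15 is (W27, 1900, 55.1); porosity = 55.1.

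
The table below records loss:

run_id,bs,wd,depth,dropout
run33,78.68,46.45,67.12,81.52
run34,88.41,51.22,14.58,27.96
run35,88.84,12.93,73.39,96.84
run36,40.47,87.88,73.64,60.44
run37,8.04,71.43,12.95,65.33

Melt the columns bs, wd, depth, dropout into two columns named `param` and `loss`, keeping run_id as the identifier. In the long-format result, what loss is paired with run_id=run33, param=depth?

67.12

Unpivoting turns each (run_id, wide-column) pair into one long row.
The wide cell at row run33, column depth holds 67.12, so the long row (run33, depth) has loss=67.12.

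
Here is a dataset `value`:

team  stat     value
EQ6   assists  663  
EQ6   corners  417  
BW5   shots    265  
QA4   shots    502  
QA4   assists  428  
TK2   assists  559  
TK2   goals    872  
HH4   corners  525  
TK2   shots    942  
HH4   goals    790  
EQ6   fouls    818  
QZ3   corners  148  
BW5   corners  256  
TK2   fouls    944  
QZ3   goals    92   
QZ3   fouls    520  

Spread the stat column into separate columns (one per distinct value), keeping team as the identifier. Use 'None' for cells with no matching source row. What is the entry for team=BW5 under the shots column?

The long row with team=BW5, stat=shots has value=265.

265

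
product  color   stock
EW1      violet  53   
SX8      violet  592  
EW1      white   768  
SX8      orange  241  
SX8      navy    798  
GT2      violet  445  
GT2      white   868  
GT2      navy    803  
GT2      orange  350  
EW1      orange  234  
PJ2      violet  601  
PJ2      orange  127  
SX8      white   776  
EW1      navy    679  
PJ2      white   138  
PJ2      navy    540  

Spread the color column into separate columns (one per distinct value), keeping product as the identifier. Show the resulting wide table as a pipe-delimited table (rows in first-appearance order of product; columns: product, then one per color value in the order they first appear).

Columns: product plus the 4 distinct color values (violet, white, orange, navy).
For example, row EW1 column violet takes stock=53 from the long row (EW1, violet).

| product | violet | white | orange | navy |
| EW1 | 53 | 768 | 234 | 679 |
| SX8 | 592 | 776 | 241 | 798 |
| GT2 | 445 | 868 | 350 | 803 |
| PJ2 | 601 | 138 | 127 | 540 |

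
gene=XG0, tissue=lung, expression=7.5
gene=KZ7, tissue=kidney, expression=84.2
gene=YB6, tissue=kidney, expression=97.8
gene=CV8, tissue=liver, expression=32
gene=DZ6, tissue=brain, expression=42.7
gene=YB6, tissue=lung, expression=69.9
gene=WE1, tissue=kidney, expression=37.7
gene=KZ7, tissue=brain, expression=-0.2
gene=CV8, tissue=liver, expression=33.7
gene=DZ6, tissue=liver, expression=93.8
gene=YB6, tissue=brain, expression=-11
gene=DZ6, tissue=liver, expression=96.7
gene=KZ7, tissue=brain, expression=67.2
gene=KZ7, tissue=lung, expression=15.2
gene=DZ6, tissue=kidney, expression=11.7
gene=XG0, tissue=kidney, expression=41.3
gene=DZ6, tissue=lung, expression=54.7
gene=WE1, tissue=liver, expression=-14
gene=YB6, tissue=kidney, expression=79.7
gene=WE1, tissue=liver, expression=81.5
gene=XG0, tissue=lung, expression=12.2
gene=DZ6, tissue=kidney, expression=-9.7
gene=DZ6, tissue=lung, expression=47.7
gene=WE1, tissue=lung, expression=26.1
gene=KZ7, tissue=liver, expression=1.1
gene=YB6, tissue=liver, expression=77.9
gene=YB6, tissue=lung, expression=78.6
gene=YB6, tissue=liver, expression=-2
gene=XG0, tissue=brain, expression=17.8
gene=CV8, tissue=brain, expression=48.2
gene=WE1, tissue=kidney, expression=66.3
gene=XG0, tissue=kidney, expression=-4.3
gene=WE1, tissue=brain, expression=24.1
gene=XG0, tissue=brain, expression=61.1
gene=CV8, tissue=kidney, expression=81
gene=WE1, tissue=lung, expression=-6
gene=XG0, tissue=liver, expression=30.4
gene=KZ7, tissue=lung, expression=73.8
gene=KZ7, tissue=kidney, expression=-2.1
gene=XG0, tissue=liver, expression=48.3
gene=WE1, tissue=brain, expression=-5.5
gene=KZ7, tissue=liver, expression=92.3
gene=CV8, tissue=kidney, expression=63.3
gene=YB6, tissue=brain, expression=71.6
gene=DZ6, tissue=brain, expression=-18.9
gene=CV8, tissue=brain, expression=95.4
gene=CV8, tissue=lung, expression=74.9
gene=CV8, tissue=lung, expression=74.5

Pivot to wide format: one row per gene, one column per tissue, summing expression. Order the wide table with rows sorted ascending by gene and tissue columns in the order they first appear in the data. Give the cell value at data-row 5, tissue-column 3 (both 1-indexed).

78.7

With rows sorted ascending by gene, row 5 is gene=XG0. tissue columns in first-appearance order: lung, kidney, liver, brain; column 3 is liver.
Long rows with gene=XG0, tissue=liver: 30.4 + 48.3 = 78.7.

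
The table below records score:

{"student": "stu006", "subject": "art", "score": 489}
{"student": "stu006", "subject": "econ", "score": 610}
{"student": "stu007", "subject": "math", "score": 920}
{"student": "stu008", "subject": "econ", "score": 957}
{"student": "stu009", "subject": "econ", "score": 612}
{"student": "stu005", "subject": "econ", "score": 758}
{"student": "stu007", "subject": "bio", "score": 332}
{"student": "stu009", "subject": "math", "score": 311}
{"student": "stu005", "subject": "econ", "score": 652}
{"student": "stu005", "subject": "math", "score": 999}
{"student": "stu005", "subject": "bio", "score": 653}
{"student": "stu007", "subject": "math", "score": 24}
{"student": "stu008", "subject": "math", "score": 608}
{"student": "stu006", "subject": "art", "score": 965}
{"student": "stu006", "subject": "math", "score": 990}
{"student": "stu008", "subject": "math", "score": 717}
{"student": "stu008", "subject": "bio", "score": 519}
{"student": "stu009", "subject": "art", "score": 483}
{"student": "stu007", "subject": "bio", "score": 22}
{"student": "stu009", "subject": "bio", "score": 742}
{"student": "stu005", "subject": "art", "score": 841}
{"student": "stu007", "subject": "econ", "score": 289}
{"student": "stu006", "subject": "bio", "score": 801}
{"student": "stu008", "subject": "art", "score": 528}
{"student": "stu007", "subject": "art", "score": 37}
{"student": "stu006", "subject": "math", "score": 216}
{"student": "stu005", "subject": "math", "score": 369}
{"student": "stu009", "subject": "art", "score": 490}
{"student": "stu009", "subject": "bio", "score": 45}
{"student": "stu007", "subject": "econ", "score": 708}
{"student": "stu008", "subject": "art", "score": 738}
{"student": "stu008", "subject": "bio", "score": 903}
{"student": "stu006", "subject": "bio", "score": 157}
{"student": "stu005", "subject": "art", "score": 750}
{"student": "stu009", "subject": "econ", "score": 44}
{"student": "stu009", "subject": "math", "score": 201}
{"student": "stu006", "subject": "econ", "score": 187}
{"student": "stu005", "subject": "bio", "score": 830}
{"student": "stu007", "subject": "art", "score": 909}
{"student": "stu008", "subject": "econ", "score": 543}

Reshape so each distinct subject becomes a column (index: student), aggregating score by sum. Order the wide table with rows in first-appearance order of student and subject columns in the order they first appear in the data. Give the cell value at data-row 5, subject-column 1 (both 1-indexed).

1591

With rows in first-appearance order of student, row 5 is student=stu005. subject columns in first-appearance order: art, econ, math, bio; column 1 is art.
Long rows with student=stu005, subject=art: 841 + 750 = 1591.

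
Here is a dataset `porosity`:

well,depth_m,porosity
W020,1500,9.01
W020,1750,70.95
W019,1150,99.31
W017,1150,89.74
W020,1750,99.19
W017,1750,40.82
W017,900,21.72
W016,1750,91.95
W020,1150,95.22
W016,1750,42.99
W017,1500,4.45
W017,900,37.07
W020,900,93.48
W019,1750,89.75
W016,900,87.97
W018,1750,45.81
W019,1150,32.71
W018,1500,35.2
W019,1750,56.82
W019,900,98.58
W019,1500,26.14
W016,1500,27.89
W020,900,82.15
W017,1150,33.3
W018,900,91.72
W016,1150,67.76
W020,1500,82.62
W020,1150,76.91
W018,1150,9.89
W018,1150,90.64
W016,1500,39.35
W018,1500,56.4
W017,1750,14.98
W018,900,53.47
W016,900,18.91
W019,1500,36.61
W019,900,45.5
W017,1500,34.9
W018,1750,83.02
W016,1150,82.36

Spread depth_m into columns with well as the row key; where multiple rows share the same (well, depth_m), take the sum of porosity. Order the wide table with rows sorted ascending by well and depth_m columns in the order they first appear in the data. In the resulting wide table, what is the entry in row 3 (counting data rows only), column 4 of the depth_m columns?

With rows sorted ascending by well, row 3 is well=W018. depth_m columns in first-appearance order: 1500, 1750, 1150, 900; column 4 is 900.
Long rows with well=W018, depth_m=900: 91.72 + 53.47 = 145.19.

145.19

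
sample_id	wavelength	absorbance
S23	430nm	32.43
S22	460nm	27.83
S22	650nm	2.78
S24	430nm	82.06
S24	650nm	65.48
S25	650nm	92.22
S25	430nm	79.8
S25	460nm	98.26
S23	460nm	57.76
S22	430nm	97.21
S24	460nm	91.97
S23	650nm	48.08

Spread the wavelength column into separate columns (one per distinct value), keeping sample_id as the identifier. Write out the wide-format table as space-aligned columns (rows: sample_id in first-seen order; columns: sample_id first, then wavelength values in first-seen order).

Columns: sample_id plus the 3 distinct wavelength values (430nm, 460nm, 650nm).
For example, row S23 column 430nm takes absorbance=32.43 from the long row (S23, 430nm).

sample_id  430nm  460nm  650nm
S23        32.43  57.76  48.08
S22        97.21  27.83  2.78 
S24        82.06  91.97  65.48
S25        79.8   98.26  92.22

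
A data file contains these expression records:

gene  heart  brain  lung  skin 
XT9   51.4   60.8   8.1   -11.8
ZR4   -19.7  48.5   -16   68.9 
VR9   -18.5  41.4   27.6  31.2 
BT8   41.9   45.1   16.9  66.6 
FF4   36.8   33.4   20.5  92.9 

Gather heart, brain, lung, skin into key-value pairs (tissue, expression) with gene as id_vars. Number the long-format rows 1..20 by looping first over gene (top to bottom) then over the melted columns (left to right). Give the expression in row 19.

20.5

20 rows total (5 × 4). Row 19: index ⌊(19-1)/4⌋ = 4 into gene → FF4; (19-1) mod 4 = 2 into the melted columns → lung.
So row 19 is (FF4, lung, 20.5); expression = 20.5.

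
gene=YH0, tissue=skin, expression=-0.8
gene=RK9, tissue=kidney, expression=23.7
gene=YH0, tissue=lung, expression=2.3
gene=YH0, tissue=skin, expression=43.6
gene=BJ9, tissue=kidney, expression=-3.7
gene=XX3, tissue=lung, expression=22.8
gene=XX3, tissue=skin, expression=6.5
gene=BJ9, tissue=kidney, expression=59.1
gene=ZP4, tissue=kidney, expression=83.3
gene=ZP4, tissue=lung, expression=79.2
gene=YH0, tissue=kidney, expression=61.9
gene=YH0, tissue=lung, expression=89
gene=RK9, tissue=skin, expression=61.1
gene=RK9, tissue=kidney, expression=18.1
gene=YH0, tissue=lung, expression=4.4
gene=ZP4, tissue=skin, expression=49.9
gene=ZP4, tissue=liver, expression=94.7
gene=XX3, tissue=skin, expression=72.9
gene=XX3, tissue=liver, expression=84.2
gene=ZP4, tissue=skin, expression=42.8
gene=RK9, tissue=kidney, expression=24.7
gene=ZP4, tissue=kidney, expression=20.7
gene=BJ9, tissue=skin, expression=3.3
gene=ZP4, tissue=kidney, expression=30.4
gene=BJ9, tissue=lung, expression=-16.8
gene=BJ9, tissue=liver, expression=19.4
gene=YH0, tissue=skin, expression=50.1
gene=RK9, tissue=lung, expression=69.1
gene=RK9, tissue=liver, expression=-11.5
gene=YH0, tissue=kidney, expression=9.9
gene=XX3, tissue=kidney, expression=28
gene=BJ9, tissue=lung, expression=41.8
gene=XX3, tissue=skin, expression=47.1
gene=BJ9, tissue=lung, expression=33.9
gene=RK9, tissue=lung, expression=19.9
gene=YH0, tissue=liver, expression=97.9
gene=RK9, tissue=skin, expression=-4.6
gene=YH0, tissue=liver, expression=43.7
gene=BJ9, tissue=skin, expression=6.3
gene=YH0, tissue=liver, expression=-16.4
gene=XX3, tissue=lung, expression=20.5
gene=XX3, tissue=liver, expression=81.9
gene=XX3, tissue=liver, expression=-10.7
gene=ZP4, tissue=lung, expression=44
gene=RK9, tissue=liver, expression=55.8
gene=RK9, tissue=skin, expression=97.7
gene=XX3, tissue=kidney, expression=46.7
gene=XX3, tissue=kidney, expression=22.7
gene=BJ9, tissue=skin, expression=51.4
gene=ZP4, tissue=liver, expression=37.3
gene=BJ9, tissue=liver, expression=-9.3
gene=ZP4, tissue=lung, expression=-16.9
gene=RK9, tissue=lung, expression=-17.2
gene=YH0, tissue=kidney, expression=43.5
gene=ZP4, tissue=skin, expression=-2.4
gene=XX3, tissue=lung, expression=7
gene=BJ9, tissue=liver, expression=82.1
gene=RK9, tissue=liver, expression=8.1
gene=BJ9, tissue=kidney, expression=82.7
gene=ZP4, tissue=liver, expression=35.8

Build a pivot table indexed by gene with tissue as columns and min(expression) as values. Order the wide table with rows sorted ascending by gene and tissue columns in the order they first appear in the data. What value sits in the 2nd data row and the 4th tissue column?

-11.5

With rows sorted ascending by gene, row 2 is gene=RK9. tissue columns in first-appearance order: skin, kidney, lung, liver; column 4 is liver.
Long rows with gene=RK9, tissue=liver: min(-11.5, 55.8, 8.1) = -11.5.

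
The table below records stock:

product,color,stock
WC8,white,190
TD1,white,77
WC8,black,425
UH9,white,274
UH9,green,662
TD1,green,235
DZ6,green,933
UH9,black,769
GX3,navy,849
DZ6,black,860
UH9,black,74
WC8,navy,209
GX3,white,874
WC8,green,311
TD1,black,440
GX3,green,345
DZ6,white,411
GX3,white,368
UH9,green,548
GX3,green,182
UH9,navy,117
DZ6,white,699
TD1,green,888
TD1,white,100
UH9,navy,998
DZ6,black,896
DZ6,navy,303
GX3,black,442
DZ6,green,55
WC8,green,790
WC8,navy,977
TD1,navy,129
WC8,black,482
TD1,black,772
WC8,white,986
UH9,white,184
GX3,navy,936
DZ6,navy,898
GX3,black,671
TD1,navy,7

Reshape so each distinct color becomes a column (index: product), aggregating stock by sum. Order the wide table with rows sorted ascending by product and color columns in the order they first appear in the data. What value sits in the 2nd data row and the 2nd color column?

1113

With rows sorted ascending by product, row 2 is product=GX3. color columns in first-appearance order: white, black, green, navy; column 2 is black.
Long rows with product=GX3, color=black: 442 + 671 = 1113.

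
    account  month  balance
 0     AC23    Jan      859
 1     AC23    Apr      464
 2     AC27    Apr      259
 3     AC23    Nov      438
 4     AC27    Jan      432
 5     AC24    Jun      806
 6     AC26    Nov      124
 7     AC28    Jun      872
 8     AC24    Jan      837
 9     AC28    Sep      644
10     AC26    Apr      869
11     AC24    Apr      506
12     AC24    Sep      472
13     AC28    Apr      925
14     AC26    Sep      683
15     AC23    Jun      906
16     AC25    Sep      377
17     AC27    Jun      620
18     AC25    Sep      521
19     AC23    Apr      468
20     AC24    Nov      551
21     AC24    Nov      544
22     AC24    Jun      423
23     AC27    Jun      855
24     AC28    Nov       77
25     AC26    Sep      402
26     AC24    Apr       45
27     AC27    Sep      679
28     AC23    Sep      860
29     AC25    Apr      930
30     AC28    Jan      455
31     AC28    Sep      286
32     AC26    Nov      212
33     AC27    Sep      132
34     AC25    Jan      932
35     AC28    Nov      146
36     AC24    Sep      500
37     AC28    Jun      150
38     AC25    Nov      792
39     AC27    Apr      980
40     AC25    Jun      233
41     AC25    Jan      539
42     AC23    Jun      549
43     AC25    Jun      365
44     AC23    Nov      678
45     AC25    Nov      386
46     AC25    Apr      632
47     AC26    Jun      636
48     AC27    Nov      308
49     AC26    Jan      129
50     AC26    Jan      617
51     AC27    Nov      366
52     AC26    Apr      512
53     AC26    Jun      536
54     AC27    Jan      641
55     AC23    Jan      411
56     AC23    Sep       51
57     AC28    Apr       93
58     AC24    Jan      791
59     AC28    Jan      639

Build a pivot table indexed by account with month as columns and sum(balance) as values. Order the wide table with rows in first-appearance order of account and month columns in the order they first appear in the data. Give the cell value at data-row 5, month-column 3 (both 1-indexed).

With rows in first-appearance order of account, row 5 is account=AC28. month columns in first-appearance order: Jan, Apr, Nov, Jun, Sep; column 3 is Nov.
Long rows with account=AC28, month=Nov: 77 + 146 = 223.

223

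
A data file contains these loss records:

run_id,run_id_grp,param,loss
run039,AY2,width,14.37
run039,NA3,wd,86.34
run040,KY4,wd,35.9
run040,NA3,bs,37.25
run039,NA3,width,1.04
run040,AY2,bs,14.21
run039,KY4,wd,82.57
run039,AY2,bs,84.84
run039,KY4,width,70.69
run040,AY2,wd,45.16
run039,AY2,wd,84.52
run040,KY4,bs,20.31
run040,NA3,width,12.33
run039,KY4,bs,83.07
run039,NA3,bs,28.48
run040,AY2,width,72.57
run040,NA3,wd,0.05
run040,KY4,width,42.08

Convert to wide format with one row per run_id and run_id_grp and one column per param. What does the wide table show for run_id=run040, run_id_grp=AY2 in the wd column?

45.16

Wide layout: rows indexed by run_id and run_id_grp, columns are the 3 distinct param values (width, wd, bs).
Cell (run_id=run040, run_id_grp=AY2, param=wd) draws from the long row where run_id=run040, run_id_grp=AY2 and param=wd, which has loss=45.16.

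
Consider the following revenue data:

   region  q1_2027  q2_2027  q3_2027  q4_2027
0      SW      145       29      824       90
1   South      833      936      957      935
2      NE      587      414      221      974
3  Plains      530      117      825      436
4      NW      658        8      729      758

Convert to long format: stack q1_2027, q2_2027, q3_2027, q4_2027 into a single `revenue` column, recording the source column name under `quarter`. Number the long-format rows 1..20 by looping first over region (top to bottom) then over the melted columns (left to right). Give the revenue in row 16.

436

20 rows total (5 × 4). Row 16: index ⌊(16-1)/4⌋ = 3 into region → Plains; (16-1) mod 4 = 3 into the melted columns → q4_2027.
So row 16 is (Plains, q4_2027, 436); revenue = 436.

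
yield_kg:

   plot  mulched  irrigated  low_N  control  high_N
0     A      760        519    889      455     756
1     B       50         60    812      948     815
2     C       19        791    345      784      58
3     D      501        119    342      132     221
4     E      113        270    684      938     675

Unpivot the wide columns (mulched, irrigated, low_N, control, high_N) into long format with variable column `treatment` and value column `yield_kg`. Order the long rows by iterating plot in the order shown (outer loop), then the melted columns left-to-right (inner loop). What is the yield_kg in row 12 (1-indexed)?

25 rows total (5 × 5). Row 12: index ⌊(12-1)/5⌋ = 2 into plot → C; (12-1) mod 5 = 1 into the melted columns → irrigated.
So row 12 is (C, irrigated, 791); yield_kg = 791.

791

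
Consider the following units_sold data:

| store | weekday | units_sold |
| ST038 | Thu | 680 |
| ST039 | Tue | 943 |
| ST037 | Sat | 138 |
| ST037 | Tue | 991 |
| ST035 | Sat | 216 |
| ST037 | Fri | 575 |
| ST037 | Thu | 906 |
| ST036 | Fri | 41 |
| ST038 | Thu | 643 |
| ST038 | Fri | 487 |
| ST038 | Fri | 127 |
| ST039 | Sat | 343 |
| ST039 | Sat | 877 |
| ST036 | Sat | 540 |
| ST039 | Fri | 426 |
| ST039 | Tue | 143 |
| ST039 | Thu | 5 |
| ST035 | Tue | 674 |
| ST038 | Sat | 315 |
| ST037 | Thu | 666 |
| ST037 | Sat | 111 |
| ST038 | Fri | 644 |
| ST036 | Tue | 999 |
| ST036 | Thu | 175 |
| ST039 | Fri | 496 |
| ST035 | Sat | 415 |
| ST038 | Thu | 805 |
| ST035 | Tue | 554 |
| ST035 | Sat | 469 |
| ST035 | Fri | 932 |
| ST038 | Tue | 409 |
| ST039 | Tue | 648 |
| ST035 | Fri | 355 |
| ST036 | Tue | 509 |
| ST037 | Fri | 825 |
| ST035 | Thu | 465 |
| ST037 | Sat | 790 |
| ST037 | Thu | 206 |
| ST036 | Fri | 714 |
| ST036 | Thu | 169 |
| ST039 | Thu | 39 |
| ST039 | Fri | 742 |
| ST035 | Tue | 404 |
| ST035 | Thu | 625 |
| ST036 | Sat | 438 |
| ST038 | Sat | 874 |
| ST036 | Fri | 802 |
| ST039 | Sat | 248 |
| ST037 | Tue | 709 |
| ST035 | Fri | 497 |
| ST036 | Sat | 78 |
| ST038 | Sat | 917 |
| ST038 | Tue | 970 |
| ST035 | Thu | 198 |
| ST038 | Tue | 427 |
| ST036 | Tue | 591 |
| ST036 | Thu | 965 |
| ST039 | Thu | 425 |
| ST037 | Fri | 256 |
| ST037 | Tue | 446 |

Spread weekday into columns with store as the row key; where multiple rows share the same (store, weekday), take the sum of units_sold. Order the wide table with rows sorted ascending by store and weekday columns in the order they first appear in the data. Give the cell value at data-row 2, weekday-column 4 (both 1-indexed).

1557

With rows sorted ascending by store, row 2 is store=ST036. weekday columns in first-appearance order: Thu, Tue, Sat, Fri; column 4 is Fri.
Long rows with store=ST036, weekday=Fri: 41 + 714 + 802 = 1557.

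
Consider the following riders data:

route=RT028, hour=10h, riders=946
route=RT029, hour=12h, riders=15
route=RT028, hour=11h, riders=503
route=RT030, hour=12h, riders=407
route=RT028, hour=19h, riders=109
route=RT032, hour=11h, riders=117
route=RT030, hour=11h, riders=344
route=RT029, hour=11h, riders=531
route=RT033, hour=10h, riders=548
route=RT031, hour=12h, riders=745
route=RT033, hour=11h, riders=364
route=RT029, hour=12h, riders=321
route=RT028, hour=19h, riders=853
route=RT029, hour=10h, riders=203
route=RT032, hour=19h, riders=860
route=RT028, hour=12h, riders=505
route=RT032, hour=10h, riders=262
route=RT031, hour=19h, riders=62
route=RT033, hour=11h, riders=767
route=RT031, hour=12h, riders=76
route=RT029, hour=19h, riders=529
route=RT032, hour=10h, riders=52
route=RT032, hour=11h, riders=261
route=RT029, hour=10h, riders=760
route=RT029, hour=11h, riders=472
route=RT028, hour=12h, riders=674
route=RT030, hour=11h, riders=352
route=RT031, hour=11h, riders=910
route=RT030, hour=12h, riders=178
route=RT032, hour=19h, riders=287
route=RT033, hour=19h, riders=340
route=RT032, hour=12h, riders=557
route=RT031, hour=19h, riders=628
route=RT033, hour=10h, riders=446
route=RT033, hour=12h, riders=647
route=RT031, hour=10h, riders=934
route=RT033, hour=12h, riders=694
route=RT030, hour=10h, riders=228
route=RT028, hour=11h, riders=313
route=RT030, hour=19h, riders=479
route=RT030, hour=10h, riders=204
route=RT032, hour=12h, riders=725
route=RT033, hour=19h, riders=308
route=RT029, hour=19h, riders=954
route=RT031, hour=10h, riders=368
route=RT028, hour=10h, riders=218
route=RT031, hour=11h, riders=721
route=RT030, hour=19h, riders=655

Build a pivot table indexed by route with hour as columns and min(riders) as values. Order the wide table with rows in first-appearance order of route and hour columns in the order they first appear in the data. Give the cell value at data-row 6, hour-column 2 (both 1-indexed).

With rows in first-appearance order of route, row 6 is route=RT031. hour columns in first-appearance order: 10h, 12h, 11h, 19h; column 2 is 12h.
Long rows with route=RT031, hour=12h: min(745, 76) = 76.

76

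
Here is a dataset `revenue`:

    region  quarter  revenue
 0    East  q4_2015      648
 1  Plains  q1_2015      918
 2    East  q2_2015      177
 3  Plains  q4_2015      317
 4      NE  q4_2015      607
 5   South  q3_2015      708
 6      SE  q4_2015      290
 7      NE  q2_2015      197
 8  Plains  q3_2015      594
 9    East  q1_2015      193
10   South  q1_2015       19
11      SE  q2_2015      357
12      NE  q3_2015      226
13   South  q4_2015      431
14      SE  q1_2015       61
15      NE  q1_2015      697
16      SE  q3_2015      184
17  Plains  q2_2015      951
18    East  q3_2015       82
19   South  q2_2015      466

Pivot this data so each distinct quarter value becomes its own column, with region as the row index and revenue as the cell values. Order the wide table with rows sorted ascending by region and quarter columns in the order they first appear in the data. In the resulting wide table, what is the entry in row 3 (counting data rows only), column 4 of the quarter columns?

594

With rows sorted ascending by region, row 3 is region=Plains. quarter columns in first-appearance order: q4_2015, q1_2015, q2_2015, q3_2015; column 4 is q3_2015.
Long rows with region=Plains, quarter=q3_2015: revenue = 594.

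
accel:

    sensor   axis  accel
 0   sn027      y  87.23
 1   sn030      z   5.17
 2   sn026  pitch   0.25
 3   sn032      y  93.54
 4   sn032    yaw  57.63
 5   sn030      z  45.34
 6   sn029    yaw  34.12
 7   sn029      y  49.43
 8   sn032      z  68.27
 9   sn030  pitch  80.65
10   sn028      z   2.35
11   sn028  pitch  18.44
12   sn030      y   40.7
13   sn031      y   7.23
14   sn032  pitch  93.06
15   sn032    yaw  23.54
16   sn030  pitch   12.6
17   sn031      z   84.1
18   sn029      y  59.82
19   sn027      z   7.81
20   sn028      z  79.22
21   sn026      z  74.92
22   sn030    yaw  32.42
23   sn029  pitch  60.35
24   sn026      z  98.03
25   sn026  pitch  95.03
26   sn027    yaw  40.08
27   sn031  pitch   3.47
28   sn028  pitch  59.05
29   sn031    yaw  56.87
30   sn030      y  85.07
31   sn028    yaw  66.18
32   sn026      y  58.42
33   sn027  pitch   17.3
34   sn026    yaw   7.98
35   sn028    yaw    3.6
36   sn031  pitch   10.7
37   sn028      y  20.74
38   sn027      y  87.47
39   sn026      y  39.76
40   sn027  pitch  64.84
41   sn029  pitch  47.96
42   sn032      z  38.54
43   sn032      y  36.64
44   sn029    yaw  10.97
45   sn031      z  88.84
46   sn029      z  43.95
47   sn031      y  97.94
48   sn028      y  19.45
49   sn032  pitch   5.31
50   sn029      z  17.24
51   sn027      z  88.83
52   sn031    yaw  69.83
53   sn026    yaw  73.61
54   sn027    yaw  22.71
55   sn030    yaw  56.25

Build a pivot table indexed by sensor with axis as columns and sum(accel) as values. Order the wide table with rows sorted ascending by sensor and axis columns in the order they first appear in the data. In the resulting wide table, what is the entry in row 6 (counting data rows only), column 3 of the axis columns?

14.17

With rows sorted ascending by sensor, row 6 is sensor=sn031. axis columns in first-appearance order: y, z, pitch, yaw; column 3 is pitch.
Long rows with sensor=sn031, axis=pitch: 3.47 + 10.7 = 14.17.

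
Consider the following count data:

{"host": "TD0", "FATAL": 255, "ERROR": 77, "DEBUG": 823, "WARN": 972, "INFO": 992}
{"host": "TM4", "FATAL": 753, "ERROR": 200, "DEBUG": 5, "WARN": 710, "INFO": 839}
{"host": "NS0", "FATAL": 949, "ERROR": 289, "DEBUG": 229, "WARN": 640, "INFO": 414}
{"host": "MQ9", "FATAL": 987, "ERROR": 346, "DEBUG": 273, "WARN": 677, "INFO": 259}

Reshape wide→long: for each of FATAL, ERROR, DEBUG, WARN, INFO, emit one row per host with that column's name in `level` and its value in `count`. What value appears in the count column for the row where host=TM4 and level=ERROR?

200

Unpivoting turns each (host, wide-column) pair into one long row.
The wide cell at row TM4, column ERROR holds 200, so the long row (TM4, ERROR) has count=200.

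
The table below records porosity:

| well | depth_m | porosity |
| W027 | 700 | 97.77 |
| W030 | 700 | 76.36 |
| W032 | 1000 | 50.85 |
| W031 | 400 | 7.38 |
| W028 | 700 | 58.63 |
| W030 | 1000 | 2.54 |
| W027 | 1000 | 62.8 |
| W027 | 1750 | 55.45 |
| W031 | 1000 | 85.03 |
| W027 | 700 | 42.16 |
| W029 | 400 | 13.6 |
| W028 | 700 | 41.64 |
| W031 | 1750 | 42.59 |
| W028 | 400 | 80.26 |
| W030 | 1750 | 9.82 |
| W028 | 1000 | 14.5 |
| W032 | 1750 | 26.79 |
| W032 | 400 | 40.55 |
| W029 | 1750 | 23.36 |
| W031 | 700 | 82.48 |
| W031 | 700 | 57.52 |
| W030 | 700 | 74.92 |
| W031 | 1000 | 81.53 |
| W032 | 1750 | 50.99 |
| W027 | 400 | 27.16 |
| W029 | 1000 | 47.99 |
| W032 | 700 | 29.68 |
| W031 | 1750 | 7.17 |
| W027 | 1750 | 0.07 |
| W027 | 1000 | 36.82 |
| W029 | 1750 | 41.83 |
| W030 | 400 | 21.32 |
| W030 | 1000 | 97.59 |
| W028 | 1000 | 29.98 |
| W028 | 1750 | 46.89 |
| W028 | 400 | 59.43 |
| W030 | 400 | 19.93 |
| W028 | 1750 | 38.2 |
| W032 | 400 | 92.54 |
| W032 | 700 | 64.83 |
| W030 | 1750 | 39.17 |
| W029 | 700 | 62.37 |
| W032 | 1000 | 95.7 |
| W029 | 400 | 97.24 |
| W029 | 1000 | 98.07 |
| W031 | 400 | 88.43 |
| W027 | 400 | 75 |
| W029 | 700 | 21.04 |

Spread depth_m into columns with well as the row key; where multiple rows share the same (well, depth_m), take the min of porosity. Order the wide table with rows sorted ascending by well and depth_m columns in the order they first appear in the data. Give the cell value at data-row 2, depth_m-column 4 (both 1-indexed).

With rows sorted ascending by well, row 2 is well=W028. depth_m columns in first-appearance order: 700, 1000, 400, 1750; column 4 is 1750.
Long rows with well=W028, depth_m=1750: min(46.89, 38.2) = 38.2.

38.2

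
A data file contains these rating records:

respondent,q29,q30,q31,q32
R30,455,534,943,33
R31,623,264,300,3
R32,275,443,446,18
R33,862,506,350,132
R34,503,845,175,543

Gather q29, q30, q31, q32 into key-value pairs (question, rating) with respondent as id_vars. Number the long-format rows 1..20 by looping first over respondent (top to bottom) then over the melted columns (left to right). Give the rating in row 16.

132

20 rows total (5 × 4). Row 16: index ⌊(16-1)/4⌋ = 3 into respondent → R33; (16-1) mod 4 = 3 into the melted columns → q32.
So row 16 is (R33, q32, 132); rating = 132.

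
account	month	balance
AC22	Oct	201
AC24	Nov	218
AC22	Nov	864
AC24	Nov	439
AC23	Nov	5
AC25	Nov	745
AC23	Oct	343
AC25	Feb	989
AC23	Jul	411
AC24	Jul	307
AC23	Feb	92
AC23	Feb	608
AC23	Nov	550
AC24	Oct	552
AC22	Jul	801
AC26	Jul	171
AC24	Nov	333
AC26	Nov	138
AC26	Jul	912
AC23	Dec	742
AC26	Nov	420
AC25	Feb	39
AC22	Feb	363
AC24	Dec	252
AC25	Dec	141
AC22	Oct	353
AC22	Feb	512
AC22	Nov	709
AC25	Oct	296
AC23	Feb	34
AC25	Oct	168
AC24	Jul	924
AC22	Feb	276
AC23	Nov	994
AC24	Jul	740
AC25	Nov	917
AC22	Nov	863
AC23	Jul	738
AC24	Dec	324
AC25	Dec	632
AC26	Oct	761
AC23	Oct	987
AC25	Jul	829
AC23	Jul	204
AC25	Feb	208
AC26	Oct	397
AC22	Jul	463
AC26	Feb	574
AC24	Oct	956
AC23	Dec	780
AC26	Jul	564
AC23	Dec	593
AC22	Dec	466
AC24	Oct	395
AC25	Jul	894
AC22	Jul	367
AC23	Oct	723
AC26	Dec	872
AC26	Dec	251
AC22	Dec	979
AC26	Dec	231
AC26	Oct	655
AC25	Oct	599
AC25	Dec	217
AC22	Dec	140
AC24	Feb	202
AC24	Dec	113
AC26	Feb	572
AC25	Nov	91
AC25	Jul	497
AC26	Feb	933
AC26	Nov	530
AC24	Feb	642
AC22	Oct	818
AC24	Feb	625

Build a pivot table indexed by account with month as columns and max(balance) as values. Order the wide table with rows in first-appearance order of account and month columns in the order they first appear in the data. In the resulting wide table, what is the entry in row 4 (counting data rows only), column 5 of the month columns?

632

With rows in first-appearance order of account, row 4 is account=AC25. month columns in first-appearance order: Oct, Nov, Feb, Jul, Dec; column 5 is Dec.
Long rows with account=AC25, month=Dec: max(141, 632, 217) = 632.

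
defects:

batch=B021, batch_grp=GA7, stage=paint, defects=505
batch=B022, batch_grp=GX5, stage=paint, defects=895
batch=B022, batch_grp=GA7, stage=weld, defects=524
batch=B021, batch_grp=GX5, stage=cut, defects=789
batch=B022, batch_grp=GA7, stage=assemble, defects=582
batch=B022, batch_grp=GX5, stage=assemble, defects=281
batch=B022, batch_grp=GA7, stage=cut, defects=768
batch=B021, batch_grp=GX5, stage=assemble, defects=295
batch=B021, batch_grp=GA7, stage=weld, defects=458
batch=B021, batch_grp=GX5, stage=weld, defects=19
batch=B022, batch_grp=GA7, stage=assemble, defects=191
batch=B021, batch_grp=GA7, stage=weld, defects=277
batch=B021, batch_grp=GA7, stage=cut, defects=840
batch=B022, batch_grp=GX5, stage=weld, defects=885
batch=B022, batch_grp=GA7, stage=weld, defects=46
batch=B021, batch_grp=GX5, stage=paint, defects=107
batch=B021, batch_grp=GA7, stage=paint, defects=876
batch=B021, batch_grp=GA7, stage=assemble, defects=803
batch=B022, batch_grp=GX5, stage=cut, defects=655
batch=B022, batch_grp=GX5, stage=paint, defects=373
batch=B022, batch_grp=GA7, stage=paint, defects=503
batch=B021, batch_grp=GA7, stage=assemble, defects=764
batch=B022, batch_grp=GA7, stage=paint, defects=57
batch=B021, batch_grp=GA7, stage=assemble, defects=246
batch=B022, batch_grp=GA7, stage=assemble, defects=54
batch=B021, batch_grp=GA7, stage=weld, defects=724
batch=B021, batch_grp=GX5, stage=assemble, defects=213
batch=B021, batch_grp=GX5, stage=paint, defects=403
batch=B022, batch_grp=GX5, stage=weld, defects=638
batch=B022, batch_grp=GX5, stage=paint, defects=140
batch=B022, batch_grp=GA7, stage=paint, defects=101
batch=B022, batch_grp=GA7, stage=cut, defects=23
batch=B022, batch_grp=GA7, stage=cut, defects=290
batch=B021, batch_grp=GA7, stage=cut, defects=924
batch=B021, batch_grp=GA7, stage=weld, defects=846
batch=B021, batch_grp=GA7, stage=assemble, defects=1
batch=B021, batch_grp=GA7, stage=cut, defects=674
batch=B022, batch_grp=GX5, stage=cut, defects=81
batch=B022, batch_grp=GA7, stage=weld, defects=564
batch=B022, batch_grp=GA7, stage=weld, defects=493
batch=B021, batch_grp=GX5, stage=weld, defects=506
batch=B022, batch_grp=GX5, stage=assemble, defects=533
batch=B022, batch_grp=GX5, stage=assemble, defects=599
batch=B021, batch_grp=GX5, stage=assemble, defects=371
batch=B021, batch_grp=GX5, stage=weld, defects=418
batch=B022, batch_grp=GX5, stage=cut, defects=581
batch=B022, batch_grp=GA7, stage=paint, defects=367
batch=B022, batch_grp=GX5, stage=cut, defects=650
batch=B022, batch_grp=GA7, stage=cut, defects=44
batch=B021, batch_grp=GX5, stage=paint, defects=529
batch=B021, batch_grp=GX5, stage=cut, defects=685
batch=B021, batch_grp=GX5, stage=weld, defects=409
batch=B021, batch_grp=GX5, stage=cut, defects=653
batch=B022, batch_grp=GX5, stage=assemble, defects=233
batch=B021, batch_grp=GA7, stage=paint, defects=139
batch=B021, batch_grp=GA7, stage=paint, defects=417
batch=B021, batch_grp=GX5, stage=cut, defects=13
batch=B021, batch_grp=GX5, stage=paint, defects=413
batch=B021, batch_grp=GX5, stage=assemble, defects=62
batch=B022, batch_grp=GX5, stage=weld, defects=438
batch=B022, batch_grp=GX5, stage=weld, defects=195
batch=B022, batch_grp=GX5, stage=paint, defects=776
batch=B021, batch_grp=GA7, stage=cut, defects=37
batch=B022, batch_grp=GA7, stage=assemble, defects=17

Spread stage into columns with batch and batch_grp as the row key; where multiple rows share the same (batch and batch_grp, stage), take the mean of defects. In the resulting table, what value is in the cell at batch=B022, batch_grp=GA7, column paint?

257

Rows with batch=B022, batch_grp=GA7 and stage=paint: defects values are 503, 57, 101, 367.
(503 + 57 + 101 + 367) / 4 = 257.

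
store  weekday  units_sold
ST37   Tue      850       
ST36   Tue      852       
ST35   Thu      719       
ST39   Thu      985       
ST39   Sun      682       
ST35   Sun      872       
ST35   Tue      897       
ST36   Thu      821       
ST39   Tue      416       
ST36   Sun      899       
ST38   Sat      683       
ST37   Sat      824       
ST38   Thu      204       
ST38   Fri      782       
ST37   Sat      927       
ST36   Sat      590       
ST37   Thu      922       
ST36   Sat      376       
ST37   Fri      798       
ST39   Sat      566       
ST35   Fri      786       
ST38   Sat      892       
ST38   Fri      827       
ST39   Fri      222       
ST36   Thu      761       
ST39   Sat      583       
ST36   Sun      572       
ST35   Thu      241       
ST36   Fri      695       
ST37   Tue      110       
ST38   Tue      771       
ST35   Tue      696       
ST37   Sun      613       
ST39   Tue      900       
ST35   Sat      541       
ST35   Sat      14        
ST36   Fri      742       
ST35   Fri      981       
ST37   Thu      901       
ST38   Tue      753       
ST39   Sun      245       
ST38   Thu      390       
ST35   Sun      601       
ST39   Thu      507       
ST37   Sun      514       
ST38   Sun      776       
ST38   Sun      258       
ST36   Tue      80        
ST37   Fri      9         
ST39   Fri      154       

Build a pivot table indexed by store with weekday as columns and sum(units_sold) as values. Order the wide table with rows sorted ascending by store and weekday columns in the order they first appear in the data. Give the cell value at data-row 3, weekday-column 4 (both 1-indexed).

With rows sorted ascending by store, row 3 is store=ST37. weekday columns in first-appearance order: Tue, Thu, Sun, Sat, Fri; column 4 is Sat.
Long rows with store=ST37, weekday=Sat: 824 + 927 = 1751.

1751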